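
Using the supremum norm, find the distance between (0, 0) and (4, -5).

max(|x_i - y_i|) = max(|0 - 4|, |0 - (-5)|) = max(4, 5) = 5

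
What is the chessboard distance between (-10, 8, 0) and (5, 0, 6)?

max(|x_i - y_i|) = max(|-10 - 5|, |8 - 0|, |0 - 6|) = max(15, 8, 6) = 15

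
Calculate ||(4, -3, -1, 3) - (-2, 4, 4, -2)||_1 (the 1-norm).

Σ|x_i - y_i| = |4 - (-2)| + |-3 - 4| + |-1 - 4| + |3 - (-2)| = 6 + 7 + 5 + 5 = 23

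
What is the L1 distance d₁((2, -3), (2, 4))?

Σ|x_i - y_i| = |2 - 2| + |-3 - 4| = 0 + 7 = 7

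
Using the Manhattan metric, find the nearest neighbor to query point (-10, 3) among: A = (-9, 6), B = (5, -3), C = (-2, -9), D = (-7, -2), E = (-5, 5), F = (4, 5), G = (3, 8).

Distances: d(A) = 4, d(B) = 21, d(C) = 20, d(D) = 8, d(E) = 7, d(F) = 16, d(G) = 18. Nearest: A = (-9, 6) with distance 4.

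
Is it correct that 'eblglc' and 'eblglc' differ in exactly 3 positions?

Differing positions: none. Hamming distance = 0, so the claim that d_H = 3 is false.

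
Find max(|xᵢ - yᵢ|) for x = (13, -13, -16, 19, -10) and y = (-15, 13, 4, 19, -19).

max(|x_i - y_i|) = max(|13 - (-15)|, |-13 - 13|, |-16 - 4|, |19 - 19|, |-10 - (-19)|) = max(28, 26, 20, 0, 9) = 28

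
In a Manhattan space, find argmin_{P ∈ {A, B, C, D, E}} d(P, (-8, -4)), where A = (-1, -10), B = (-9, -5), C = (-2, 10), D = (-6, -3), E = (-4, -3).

Distances: d(A) = 13, d(B) = 2, d(C) = 20, d(D) = 3, d(E) = 5. Nearest: B = (-9, -5) with distance 2.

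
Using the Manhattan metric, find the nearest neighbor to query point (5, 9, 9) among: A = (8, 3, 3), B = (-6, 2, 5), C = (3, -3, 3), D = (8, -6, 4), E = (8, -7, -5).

Distances: d(A) = 15, d(B) = 22, d(C) = 20, d(D) = 23, d(E) = 33. Nearest: A = (8, 3, 3) with distance 15.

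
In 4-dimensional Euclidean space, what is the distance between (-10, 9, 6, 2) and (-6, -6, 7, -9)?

√(Σ(x_i - y_i)²) = √((-10 - (-6))² + (9 - (-6))² + (6 - 7)² + (2 - (-9))²)
= √((-4)² + 15² + (-1)² + 11²) = √(16 + 225 + 1 + 121) = √363 ≈ 19.0526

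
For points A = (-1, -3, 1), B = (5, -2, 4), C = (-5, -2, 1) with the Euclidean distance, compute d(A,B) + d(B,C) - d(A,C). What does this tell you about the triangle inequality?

d(A,B) = √(6² + 1² + 3²) = √46 ≈ 6.7823, d(B,C) = √(10² + 0² + 3²) = √109 ≈ 10.4403, d(A,C) = √(4² + 1² + 0²) = √17 ≈ 4.1231.
d(A,B) + d(B,C) - d(A,C) = 6.7823 + 10.4403 - 4.1231 = 17.2226 - 4.1231 = 13.0995 (to 4 decimal places). This is ≥ 0, so the triangle inequality holds for these points.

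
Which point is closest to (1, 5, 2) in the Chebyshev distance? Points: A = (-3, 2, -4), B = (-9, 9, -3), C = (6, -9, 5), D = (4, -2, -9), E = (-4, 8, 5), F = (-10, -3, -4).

Distances: d(A) = 6, d(B) = 10, d(C) = 14, d(D) = 11, d(E) = 5, d(F) = 11. Nearest: E = (-4, 8, 5) with distance 5.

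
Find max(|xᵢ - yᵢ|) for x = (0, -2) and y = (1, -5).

max(|x_i - y_i|) = max(|0 - 1|, |-2 - (-5)|) = max(1, 3) = 3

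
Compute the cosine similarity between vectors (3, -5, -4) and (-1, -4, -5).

With u = (3, -5, -4), v = (-1, -4, -5):
u·v = 3·(-1) + (-5)·(-4) + (-4)·(-5) = (-3) + 20 + 20 = 37.
|u| = √(3² + (-5)² + (-4)²) = √50, |v| = √((-1)² + (-4)² + (-5)²) = √42, so |u||v| = √(50·42) = √2100.
cos θ = (u·v)/(|u||v|) = 37/√2100 ≈ 0.8074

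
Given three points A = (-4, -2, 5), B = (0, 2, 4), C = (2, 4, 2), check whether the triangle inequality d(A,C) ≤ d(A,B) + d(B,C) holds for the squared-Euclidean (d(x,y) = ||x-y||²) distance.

d(A,B) = 4² + 4² + 1² = 33, d(B,C) = 2² + 2² + 2² = 12, d(A,C) = 6² + 6² + 3² = 81.
d(A,C) = 81 > 33 + 12 = 45. Triangle inequality is VIOLATED. (Squared-Euclidean is not a metric — this is a counterexample.)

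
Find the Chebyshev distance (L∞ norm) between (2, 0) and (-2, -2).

max(|x_i - y_i|) = max(|2 - (-2)|, |0 - (-2)|) = max(4, 2) = 4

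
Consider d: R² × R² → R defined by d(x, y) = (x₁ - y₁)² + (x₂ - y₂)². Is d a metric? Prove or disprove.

No. The squared Euclidean distance fails the triangle inequality. Counterexample: x = (0, 0), y = (2, 5), z = (4, 10). d(x,z) = 4² + 10² = 116, but d(x,y) + d(y,z) = (2² + 5²) + (2² + 5²) = 29 + 29 = 58. Since 116 > 58, the triangle inequality is violated. (Note: √d, the ordinary Euclidean distance, IS a metric.)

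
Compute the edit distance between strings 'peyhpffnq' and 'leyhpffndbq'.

Let D[i][j] be the edit distance between the first i characters of 'peyhpffnq' and the first j characters of 'leyhpffndbq', with D[i][0] = i, D[0][j] = j, and D[i][j] = D[i-1][j-1] if the characters match, else 1 + min(D[i-1][j], D[i][j-1], D[i-1][j-1]). Filling the table (rows: prefixes of 'peyhpffnq', columns: prefixes of 'leyhpffndbq'):
     ε  l  e  y  h  p  f  f  n  d  b  q
  ε  0  1  2  3  4  5  6  7  8  9 10 11
  p  1  1  2  3  4  4  5  6  7  8  9 10
  e  2  2  1  2  3  4  5  6  7  8  9 10
  y  3  3  2  1  2  3  4  5  6  7  8  9
  h  4  4  3  2  1  2  3  4  5  6  7  8
  p  5  5  4  3  2  1  2  3  4  5  6  7
  f  6  6  5  4  3  2  1  2  3  4  5  6
  f  7  7  6  5  4  3  2  1  2  3  4  5
  n  8  8  7  6  5  4  3  2  1  2  3  4
  q  9  9  8  7  6  5  4  3  2  2  3  3
The bottom-right entry gives D[9][11] = 3, so no sequence of fewer than 3 edits works. Backtracking through the table gives one optimal edit sequence (3 edits):
  peyhpffnq → leyhpffnq (sub p→l @1)
  leyhpffnq → leyhpffndq (ins d @9)
  leyhpffndq → leyhpffndbq (ins b @10)
Edit distance = 3.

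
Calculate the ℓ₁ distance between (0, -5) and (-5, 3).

Σ|x_i - y_i| = |0 - (-5)| + |-5 - 3| = 5 + 8 = 13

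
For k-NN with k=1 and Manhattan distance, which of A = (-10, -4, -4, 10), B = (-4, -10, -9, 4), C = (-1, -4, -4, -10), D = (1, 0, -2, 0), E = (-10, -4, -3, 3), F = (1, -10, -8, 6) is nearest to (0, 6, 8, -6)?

Distances: d(A) = 48, d(B) = 47, d(C) = 27, d(D) = 23, d(E) = 40, d(F) = 45. Nearest: D = (1, 0, -2, 0) with distance 23.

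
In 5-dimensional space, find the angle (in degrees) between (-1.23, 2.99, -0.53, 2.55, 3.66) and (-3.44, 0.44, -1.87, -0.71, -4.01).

With u = (-1.23, 2.99, -0.53, 2.55, 3.66), v = (-3.44, 0.44, -1.87, -0.71, -4.01):
u·v = (-1.23)·(-3.44) + 2.99·0.44 + (-0.53)·(-1.87) + 2.55·(-0.71) + 3.66·(-4.01) = 4.2312 + 1.3156 + 0.9911 + (-1.8105) + (-14.6766) = -9.9492.
|u| = √((-1.23)² + 2.99² + (-0.53)² + 2.55² + 3.66²) = √(1.5129 + 8.9401 + 0.2809 + 6.5025 + 13.3956) = √30.632, |v| = √((-3.44)² + 0.44² + (-1.87)² + (-0.71)² + (-4.01)²) = √(11.8336 + 0.1936 + 3.4969 + 0.5041 + 16.0801) = √32.1083.
cos θ = (u·v)/(|u||v|) = -9.9492/(√30.632·√32.1083) ≈ -0.317243
θ = arccos(-0.317243) ≈ 108.5°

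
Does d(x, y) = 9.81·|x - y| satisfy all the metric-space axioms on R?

Yes. Since |x - y| is a metric on R and 9.81 > 0, the positive scalar multiple 9.81·|x - y| is also a metric: scaling by a positive constant preserves non-negativity, identity (d=0 ⟺ |x-y|=0 ⟺ x=y), symmetry, and the triangle inequality.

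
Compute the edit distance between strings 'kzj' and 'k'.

Let D[i][j] be the edit distance between the first i characters of 'kzj' and the first j characters of 'k', with D[i][0] = i, D[0][j] = j, and D[i][j] = D[i-1][j-1] if the characters match, else 1 + min(D[i-1][j], D[i][j-1], D[i-1][j-1]). Filling the table (rows: prefixes of 'kzj', columns: prefixes of 'k'):
     ε  k
  ε  0  1
  k  1  0
  z  2  1
  j  3  2
The bottom-right entry gives D[3][1] = 2, so no sequence of fewer than 2 edits works. Backtracking through the table gives one optimal edit sequence (2 edits):
  kzj → kj (del z @2)
  kj → k (del j @2)
Edit distance = 2.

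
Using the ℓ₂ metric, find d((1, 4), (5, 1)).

√(Σ(x_i - y_i)²) = √((1 - 5)² + (4 - 1)²)
= √((-4)² + 3²) = √(16 + 9) = √25 = 5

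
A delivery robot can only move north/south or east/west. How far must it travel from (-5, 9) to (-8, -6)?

Σ|x_i - y_i| = |-5 - (-8)| + |9 - (-6)| = 3 + 15 = 18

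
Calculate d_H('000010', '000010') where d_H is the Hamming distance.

Differing positions: none. Hamming distance = 0.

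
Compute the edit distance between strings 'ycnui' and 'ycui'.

Let D[i][j] be the edit distance between the first i characters of 'ycnui' and the first j characters of 'ycui', with D[i][0] = i, D[0][j] = j, and D[i][j] = D[i-1][j-1] if the characters match, else 1 + min(D[i-1][j], D[i][j-1], D[i-1][j-1]). Filling the table (rows: prefixes of 'ycnui', columns: prefixes of 'ycui'):
     ε  y  c  u  i
  ε  0  1  2  3  4
  y  1  0  1  2  3
  c  2  1  0  1  2
  n  3  2  1  1  2
  u  4  3  2  1  2
  i  5  4  3  2  1
The bottom-right entry gives D[5][4] = 1, so no sequence of fewer than 1 edit works. Backtracking through the table gives one optimal edit sequence (1 edit):
  ycnui → ycui (del n @3)
Edit distance = 1.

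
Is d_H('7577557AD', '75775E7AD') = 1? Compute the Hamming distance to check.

Differing positions: 6. Hamming distance = 1, so the claim is true.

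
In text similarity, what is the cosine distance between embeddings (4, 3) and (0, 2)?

With u = (4, 3), v = (0, 2):
u·v = 4·0 + 3·2 = 0 + 6 = 6.
|u| = √(4² + 3²) = √25, |v| = √(0² + 2²) = √4, so |u||v| = √(25·4) = √100 = 10.
cos θ = (u·v)/(|u||v|) = 6/10 = 0.6
Cosine distance = 1 - cos θ = 1 - 0.6 = 0.4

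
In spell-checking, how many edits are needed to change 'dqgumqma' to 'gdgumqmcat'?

Let D[i][j] be the edit distance between the first i characters of 'dqgumqma' and the first j characters of 'gdgumqmcat', with D[i][0] = i, D[0][j] = j, and D[i][j] = D[i-1][j-1] if the characters match, else 1 + min(D[i-1][j], D[i][j-1], D[i-1][j-1]). Filling the table (rows: prefixes of 'dqgumqma', columns: prefixes of 'gdgumqmcat'):
     ε  g  d  g  u  m  q  m  c  a  t
  ε  0  1  2  3  4  5  6  7  8  9 10
  d  1  1  1  2  3  4  5  6  7  8  9
  q  2  2  2  2  3  4  4  5  6  7  8
  g  3  2  3  2  3  4  5  5  6  7  8
  u  4  3  3  3  2  3  4  5  6  7  8
  m  5  4  4  4  3  2  3  4  5  6  7
  q  6  5  5  5  4  3  2  3  4  5  6
  m  7  6  6  6  5  4  3  2  3  4  5
  a  8  7  7  7  6  5  4  3  3  3  4
The bottom-right entry gives D[8][10] = 4, so no sequence of fewer than 4 edits works. Backtracking through the table gives one optimal edit sequence (4 edits):
  dqgumqma → gqgumqma (sub d→g @1)
  gqgumqma → gdgumqma (sub q→d @2)
  gdgumqma → gdgumqmca (ins c @8)
  gdgumqmca → gdgumqmcat (ins t @10)
Edit distance = 4.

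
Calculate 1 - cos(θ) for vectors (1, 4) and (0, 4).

With u = (1, 4), v = (0, 4):
u·v = 1·0 + 4·4 = 0 + 16 = 16.
|u| = √(1² + 4²) = √17, |v| = √(0² + 4²) = √16, so |u||v| = √(17·16) = √272.
cos θ = (u·v)/(|u||v|) = 16/√272 ≈ 0.9701
Cosine distance = 1 - cos θ ≈ 1 - 0.9701 = 0.0299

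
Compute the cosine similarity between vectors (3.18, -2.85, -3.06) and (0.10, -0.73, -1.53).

With u = (3.18, -2.85, -3.06), v = (0.10, -0.73, -1.53):
u·v = 3.18·0.1 + (-2.85)·(-0.73) + (-3.06)·(-1.53) = 0.318 + 2.0805 + 4.6818 = 7.0803.
|u| = √(3.18² + (-2.85)² + (-3.06)²) = √(10.1124 + 8.1225 + 9.3636) = √27.5985, |v| = √(0.1² + (-0.73)² + (-1.53)²) = √(0.01 + 0.5329 + 2.3409) = √2.8838.
cos θ = (u·v)/(|u||v|) = 7.0803/(√27.5985·√2.8838) ≈ 0.7936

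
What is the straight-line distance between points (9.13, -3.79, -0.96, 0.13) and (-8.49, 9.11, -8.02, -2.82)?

√(Σ(x_i - y_i)²) = √((9.13 - (-8.49))² + (-3.79 - 9.11)² + (-0.96 - (-8.02))² + (0.13 - (-2.82))²)
= √(17.62² + (-12.9)² + 7.06² + 2.95²) = √(310.4644 + 166.41 + 49.8436 + 8.7025) = √535.4205 ≈ 23.1392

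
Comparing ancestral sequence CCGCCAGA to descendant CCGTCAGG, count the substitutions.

Differing positions: 4, 8. Hamming distance = 2.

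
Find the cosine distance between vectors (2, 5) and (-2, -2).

With u = (2, 5), v = (-2, -2):
u·v = 2·(-2) + 5·(-2) = (-4) + (-10) = -14.
|u| = √(2² + 5²) = √29, |v| = √((-2)² + (-2)²) = √8, so |u||v| = √(29·8) = √232.
cos θ = (u·v)/(|u||v|) = -14/√232 ≈ -0.9191
Cosine distance = 1 - cos θ ≈ 1 - (-0.9191) = 1.9191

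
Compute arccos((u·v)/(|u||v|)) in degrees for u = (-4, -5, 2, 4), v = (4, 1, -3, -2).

With u = (-4, -5, 2, 4), v = (4, 1, -3, -2):
u·v = (-4)·4 + (-5)·1 + 2·(-3) + 4·(-2) = (-16) + (-5) + (-6) + (-8) = -35.
|u| = √((-4)² + (-5)² + 2² + 4²) = √61, |v| = √(4² + 1² + (-3)² + (-2)²) = √30, so |u||v| = √(61·30) = √1830.
cos θ = (u·v)/(|u||v|) = -35/√1830 ≈ -0.818168
θ = arccos(-0.818168) ≈ 144.9°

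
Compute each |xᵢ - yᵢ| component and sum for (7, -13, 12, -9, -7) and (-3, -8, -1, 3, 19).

Σ|x_i - y_i| = |7 - (-3)| + |-13 - (-8)| + |12 - (-1)| + |-9 - 3| + |-7 - 19| = 10 + 5 + 13 + 12 + 26 = 66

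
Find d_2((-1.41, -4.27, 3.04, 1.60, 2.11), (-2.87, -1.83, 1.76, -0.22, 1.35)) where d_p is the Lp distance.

(Σ|x_i - y_i|^2)^(1/2) = (|-1.41 - (-2.87)|^2 + |-4.27 - (-1.83)|^2 + |3.04 - 1.76|^2 + |1.6 - (-0.22)|^2 + |2.11 - 1.35|^2)^(1/2)
= (1.46^2 + 2.44^2 + 1.28^2 + 1.82^2 + 0.76^2)^(1/2) = (2.1316 + 5.9536 + 1.6384 + 3.3124 + 0.5776)^(1/2) = (13.6136)^(1/2) ≈ 3.6897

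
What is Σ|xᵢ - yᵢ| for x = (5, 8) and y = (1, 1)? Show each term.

Σ|x_i - y_i| = |5 - 1| + |8 - 1| = 4 + 7 = 11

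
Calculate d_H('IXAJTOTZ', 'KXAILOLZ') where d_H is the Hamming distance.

Differing positions: 1, 4, 5, 7. Hamming distance = 4.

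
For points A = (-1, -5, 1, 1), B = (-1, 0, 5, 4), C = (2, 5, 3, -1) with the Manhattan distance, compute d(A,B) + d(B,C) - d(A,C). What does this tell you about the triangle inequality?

d(A,B) = 0 + 5 + 4 + 3 = 12, d(B,C) = 3 + 5 + 2 + 5 = 15, d(A,C) = 3 + 10 + 2 + 2 = 17.
d(A,B) + d(B,C) - d(A,C) = 12 + 15 - 17 = 27 - 17 = 10. This is ≥ 0, so the triangle inequality holds for these points.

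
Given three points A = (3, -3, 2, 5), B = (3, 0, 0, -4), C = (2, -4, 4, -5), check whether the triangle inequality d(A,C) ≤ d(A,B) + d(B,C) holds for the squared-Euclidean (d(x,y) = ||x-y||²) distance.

d(A,B) = 0² + 3² + 2² + 9² = 94, d(B,C) = 1² + 4² + 4² + 1² = 34, d(A,C) = 1² + 1² + 2² + 10² = 106.
d(A,C) = 106 ≤ 94 + 34 = 128. Triangle inequality is satisfied.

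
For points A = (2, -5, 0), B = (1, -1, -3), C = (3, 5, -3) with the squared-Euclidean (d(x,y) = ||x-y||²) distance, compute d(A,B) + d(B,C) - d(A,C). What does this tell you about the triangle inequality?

d(A,B) = 1² + 4² + 3² = 26, d(B,C) = 2² + 6² + 0² = 40, d(A,C) = 1² + 10² + 3² = 110.
d(A,B) + d(B,C) - d(A,C) = 26 + 40 - 110 = 66 - 110 = -44. This is < 0, so the triangle inequality FAILS for these points (squared-Euclidean is not a metric).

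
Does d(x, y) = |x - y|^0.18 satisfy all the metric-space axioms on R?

Yes. With 0 < p = 0.18 ≤ 1, d(x,y) = |x-y|^0.18 is a metric on R. Non-negativity and symmetry are immediate; |x-y|^0.18 = 0 ⟺ |x-y| = 0 ⟺ x = y. For the triangle inequality, the function t ↦ t^0.18 is subadditive on [0,∞) when p ≤ 1, so |x-z|^0.18 ≤ (|x-y| + |y-z|)^0.18 ≤ |x-y|^0.18 + |y-z|^0.18.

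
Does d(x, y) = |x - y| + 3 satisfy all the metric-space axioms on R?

No. d fails identity of indiscernibles (specifically d(x,x) = 0): d(-7, -7) = |-7 - (-7)| + 3 = 0 + 3 = 3 ≠ 0.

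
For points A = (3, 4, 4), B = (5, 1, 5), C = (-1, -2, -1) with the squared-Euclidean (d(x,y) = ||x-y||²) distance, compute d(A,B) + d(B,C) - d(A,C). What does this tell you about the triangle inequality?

d(A,B) = 2² + 3² + 1² = 14, d(B,C) = 6² + 3² + 6² = 81, d(A,C) = 4² + 6² + 5² = 77.
d(A,B) + d(B,C) - d(A,C) = 14 + 81 - 77 = 95 - 77 = 18. This is ≥ 0, so the triangle inequality holds for these points.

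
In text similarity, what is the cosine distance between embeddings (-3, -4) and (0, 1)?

With u = (-3, -4), v = (0, 1):
u·v = (-3)·0 + (-4)·1 = 0 + (-4) = -4.
|u| = √((-3)² + (-4)²) = √25, |v| = √(0² + 1²) = √1, so |u||v| = √(25·1) = √25 = 5.
cos θ = (u·v)/(|u||v|) = -4/5 = -0.8
Cosine distance = 1 - cos θ = 1 - (-0.8) = 1.8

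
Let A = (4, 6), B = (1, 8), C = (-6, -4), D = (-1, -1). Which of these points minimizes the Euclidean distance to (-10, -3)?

Distances: d(A) ≈ 16.6433, d(B) ≈ 15.5563, d(C) ≈ 4.1231, d(D) ≈ 9.2195. Nearest: C = (-6, -4) with distance 4.1231.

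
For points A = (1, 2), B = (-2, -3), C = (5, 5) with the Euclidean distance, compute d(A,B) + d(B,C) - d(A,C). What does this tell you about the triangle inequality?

d(A,B) = √(3² + 5²) = √34 ≈ 5.831, d(B,C) = √(7² + 8²) = √113 ≈ 10.6301, d(A,C) = √(4² + 3²) = √25 = 5.
d(A,B) + d(B,C) - d(A,C) = 5.831 + 10.6301 - 5 = 16.4611 - 5 = 11.4611 (to 4 decimal places). This is ≥ 0, so the triangle inequality holds for these points.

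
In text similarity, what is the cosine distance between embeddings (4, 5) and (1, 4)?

With u = (4, 5), v = (1, 4):
u·v = 4·1 + 5·4 = 4 + 20 = 24.
|u| = √(4² + 5²) = √41, |v| = √(1² + 4²) = √17, so |u||v| = √(41·17) = √697.
cos θ = (u·v)/(|u||v|) = 24/√697 ≈ 0.9091
Cosine distance = 1 - cos θ ≈ 1 - 0.9091 = 0.0909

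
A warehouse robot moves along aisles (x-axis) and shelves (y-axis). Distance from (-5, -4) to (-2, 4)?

Σ|x_i - y_i| = |-5 - (-2)| + |-4 - 4| = 3 + 8 = 11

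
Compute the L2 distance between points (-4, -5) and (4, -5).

(Σ|x_i - y_i|^2)^(1/2) = (|-4 - 4|^2 + |-5 - (-5)|^2)^(1/2)
= (8^2 + 0^2)^(1/2) = (64 + 0)^(1/2) = (64)^(1/2) = 8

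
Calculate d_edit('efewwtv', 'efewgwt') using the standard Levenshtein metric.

Let D[i][j] be the edit distance between the first i characters of 'efewwtv' and the first j characters of 'efewgwt', with D[i][0] = i, D[0][j] = j, and D[i][j] = D[i-1][j-1] if the characters match, else 1 + min(D[i-1][j], D[i][j-1], D[i-1][j-1]). Filling the table (rows: prefixes of 'efewwtv', columns: prefixes of 'efewgwt'):
     ε  e  f  e  w  g  w  t
  ε  0  1  2  3  4  5  6  7
  e  1  0  1  2  3  4  5  6
  f  2  1  0  1  2  3  4  5
  e  3  2  1  0  1  2  3  4
  w  4  3  2  1  0  1  2  3
  w  5  4  3  2  1  1  1  2
  t  6  5  4  3  2  2  2  1
  v  7  6  5  4  3  3  3  2
The bottom-right entry gives D[7][7] = 2, so no sequence of fewer than 2 edits works. Backtracking through the table gives one optimal edit sequence (2 edits):
  efewwtv → efewgwtv (ins g @5)
  efewgwtv → efewgwt (del v @8)
Edit distance = 2.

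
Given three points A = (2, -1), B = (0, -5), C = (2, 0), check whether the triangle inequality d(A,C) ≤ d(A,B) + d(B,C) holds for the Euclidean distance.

d(A,B) = √(2² + 4²) = √20 ≈ 4.4721, d(B,C) = √(2² + 5²) = √29 ≈ 5.3852, d(A,C) = √(0² + 1²) = √1 = 1.
d(A,C) = 1 ≤ 4.4721 + 5.3852 = 9.8573. Triangle inequality is satisfied.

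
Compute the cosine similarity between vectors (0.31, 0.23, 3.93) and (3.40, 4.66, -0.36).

With u = (0.31, 0.23, 3.93), v = (3.40, 4.66, -0.36):
u·v = 0.31·3.4 + 0.23·4.66 + 3.93·(-0.36) = 1.054 + 1.0718 + (-1.4148) = 0.711.
|u| = √(0.31² + 0.23² + 3.93²) = √(0.0961 + 0.0529 + 15.4449) = √15.5939, |v| = √(3.4² + 4.66² + (-0.36)²) = √(11.56 + 21.7156 + 0.1296) = √33.4052.
cos θ = (u·v)/(|u||v|) = 0.711/(√15.5939·√33.4052) ≈ 0.0312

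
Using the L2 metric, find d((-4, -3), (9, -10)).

√(Σ(x_i - y_i)²) = √((-4 - 9)² + (-3 - (-10))²)
= √((-13)² + 7²) = √(169 + 49) = √218 ≈ 14.7648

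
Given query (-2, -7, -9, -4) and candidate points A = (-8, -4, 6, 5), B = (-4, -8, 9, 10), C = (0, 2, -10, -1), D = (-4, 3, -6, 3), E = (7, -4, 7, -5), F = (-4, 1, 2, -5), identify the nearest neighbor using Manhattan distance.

Distances: d(A) = 33, d(B) = 35, d(C) = 15, d(D) = 22, d(E) = 29, d(F) = 22. Nearest: C = (0, 2, -10, -1) with distance 15.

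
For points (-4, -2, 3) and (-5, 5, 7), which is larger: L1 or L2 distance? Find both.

L1 = |-4 - (-5)| + |-2 - 5| + |3 - 7| = 1 + 7 + 4 = 12
L2 = √(1² + 7² + 4²) = √66 ≈ 8.124
L1 ≥ L2 always (equality iff movement is along one axis); L1 > L2 here.
Ratio L1/L2 = 12/√66 ≈ 1.4771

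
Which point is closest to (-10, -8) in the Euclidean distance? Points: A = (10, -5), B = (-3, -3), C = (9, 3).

Distances: d(A) ≈ 20.2237, d(B) ≈ 8.6023, d(C) ≈ 21.9545. Nearest: B = (-3, -3) with distance 8.6023.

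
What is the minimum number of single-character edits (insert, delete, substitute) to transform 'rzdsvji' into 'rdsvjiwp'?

Let D[i][j] be the edit distance between the first i characters of 'rzdsvji' and the first j characters of 'rdsvjiwp', with D[i][0] = i, D[0][j] = j, and D[i][j] = D[i-1][j-1] if the characters match, else 1 + min(D[i-1][j], D[i][j-1], D[i-1][j-1]). Filling the table (rows: prefixes of 'rzdsvji', columns: prefixes of 'rdsvjiwp'):
     ε  r  d  s  v  j  i  w  p
  ε  0  1  2  3  4  5  6  7  8
  r  1  0  1  2  3  4  5  6  7
  z  2  1  1  2  3  4  5  6  7
  d  3  2  1  2  3  4  5  6  7
  s  4  3  2  1  2  3  4  5  6
  v  5  4  3  2  1  2  3  4  5
  j  6  5  4  3  2  1  2  3  4
  i  7  6  5  4  3  2  1  2  3
The bottom-right entry gives D[7][8] = 3, so no sequence of fewer than 3 edits works. Backtracking through the table gives one optimal edit sequence (3 edits):
  rzdsvji → rdsvji (del z @2)
  rdsvji → rdsvjiw (ins w @7)
  rdsvjiw → rdsvjiwp (ins p @8)
Edit distance = 3.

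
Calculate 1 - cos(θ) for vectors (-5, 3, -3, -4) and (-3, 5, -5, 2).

With u = (-5, 3, -3, -4), v = (-3, 5, -5, 2):
u·v = (-5)·(-3) + 3·5 + (-3)·(-5) + (-4)·2 = 15 + 15 + 15 + (-8) = 37.
|u| = √((-5)² + 3² + (-3)² + (-4)²) = √59, |v| = √((-3)² + 5² + (-5)² + 2²) = √63, so |u||v| = √(59·63) = √3717.
cos θ = (u·v)/(|u||v|) = 37/√3717 ≈ 0.6069
Cosine distance = 1 - cos θ ≈ 1 - 0.6069 = 0.3931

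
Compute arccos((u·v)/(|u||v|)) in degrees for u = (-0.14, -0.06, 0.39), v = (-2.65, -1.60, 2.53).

With u = (-0.14, -0.06, 0.39), v = (-2.65, -1.60, 2.53):
u·v = (-0.14)·(-2.65) + (-0.06)·(-1.6) + 0.39·2.53 = 0.371 + 0.096 + 0.9867 = 1.4537.
|u| = √((-0.14)² + (-0.06)² + 0.39²) = √(0.0196 + 0.0036 + 0.1521) = √0.1753, |v| = √((-2.65)² + (-1.6)² + 2.53²) = √(7.0225 + 2.56 + 6.4009) = √15.9834.
cos θ = (u·v)/(|u||v|) = 1.4537/(√0.1753·√15.9834) ≈ 0.868459
θ = arccos(0.868459) ≈ 29.72°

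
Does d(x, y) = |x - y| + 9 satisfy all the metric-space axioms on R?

No. d fails identity of indiscernibles (specifically d(x,x) = 0): d(1, 1) = |1 - 1| + 9 = 0 + 9 = 9 ≠ 0.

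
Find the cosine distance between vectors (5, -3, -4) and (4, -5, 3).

With u = (5, -3, -4), v = (4, -5, 3):
u·v = 5·4 + (-3)·(-5) + (-4)·3 = 20 + 15 + (-12) = 23.
|u| = √(5² + (-3)² + (-4)²) = √50, |v| = √(4² + (-5)² + 3²) = √50, so |u||v| = √(50·50) = √2500 = 50.
cos θ = (u·v)/(|u||v|) = 23/50 = 0.46
Cosine distance = 1 - cos θ = 1 - 0.46 = 0.54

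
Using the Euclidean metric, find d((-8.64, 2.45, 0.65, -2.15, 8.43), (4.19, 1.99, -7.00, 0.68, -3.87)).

√(Σ(x_i - y_i)²) = √((-8.64 - 4.19)² + (2.45 - 1.99)² + (0.65 - (-7))² + (-2.15 - 0.68)² + (8.43 - (-3.87))²)
= √((-12.83)² + 0.46² + 7.65² + (-2.83)² + 12.3²) = √(164.6089 + 0.2116 + 58.5225 + 8.0089 + 151.29) = √382.6419 ≈ 19.5612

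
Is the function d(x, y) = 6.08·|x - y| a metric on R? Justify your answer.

Yes. Since |x - y| is a metric on R and 6.08 > 0, the positive scalar multiple 6.08·|x - y| is also a metric: scaling by a positive constant preserves non-negativity, identity (d=0 ⟺ |x-y|=0 ⟺ x=y), symmetry, and the triangle inequality.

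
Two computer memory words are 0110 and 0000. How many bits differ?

Differing positions: 2, 3. Hamming distance = 2.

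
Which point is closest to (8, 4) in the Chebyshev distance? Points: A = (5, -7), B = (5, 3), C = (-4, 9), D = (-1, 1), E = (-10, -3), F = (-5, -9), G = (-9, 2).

Distances: d(A) = 11, d(B) = 3, d(C) = 12, d(D) = 9, d(E) = 18, d(F) = 13, d(G) = 17. Nearest: B = (5, 3) with distance 3.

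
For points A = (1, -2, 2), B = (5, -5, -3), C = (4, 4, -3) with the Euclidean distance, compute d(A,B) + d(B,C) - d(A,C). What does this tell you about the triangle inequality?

d(A,B) = √(4² + 3² + 5²) = √50 ≈ 7.0711, d(B,C) = √(1² + 9² + 0²) = √82 ≈ 9.0554, d(A,C) = √(3² + 6² + 5²) = √70 ≈ 8.3666.
d(A,B) + d(B,C) - d(A,C) = 7.0711 + 9.0554 - 8.3666 = 16.1265 - 8.3666 = 7.7599 (to 4 decimal places). This is ≥ 0, so the triangle inequality holds for these points.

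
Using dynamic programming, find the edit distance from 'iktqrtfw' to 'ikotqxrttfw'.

Let D[i][j] be the edit distance between the first i characters of 'iktqrtfw' and the first j characters of 'ikotqxrttfw', with D[i][0] = i, D[0][j] = j, and D[i][j] = D[i-1][j-1] if the characters match, else 1 + min(D[i-1][j], D[i][j-1], D[i-1][j-1]). Filling the table (rows: prefixes of 'iktqrtfw', columns: prefixes of 'ikotqxrttfw'):
     ε  i  k  o  t  q  x  r  t  t  f  w
  ε  0  1  2  3  4  5  6  7  8  9 10 11
  i  1  0  1  2  3  4  5  6  7  8  9 10
  k  2  1  0  1  2  3  4  5  6  7  8  9
  t  3  2  1  1  1  2  3  4  5  6  7  8
  q  4  3  2  2  2  1  2  3  4  5  6  7
  r  5  4  3  3  3  2  2  2  3  4  5  6
  t  6  5  4  4  3  3  3  3  2  3  4  5
  f  7  6  5  5  4  4  4  4  3  3  3  4
  w  8  7  6  6  5  5  5  5  4  4  4  3
The bottom-right entry gives D[8][11] = 3, so no sequence of fewer than 3 edits works. Backtracking through the table gives one optimal edit sequence (3 edits):
  iktqrtfw → ikotqrtfw (ins o @3)
  ikotqrtfw → ikotqxrtfw (ins x @6)
  ikotqxrtfw → ikotqxrttfw (ins t @8)
Edit distance = 3.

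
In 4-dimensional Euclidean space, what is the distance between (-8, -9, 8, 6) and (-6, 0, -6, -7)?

√(Σ(x_i - y_i)²) = √((-8 - (-6))² + (-9 - 0)² + (8 - (-6))² + (6 - (-7))²)
= √((-2)² + (-9)² + 14² + 13²) = √(4 + 81 + 196 + 169) = √450 ≈ 21.2132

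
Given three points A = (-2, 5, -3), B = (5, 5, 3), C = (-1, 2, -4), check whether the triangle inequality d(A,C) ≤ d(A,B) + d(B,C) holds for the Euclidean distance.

d(A,B) = √(7² + 0² + 6²) = √85 ≈ 9.2195, d(B,C) = √(6² + 3² + 7²) = √94 ≈ 9.6954, d(A,C) = √(1² + 3² + 1²) = √11 ≈ 3.3166.
d(A,C) ≈ 3.3166 ≤ 9.2195 + 9.6954 = 18.9149. Triangle inequality is satisfied.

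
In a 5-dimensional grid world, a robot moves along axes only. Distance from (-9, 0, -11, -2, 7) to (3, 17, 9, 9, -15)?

Σ|x_i - y_i| = |-9 - 3| + |0 - 17| + |-11 - 9| + |-2 - 9| + |7 - (-15)| = 12 + 17 + 20 + 11 + 22 = 82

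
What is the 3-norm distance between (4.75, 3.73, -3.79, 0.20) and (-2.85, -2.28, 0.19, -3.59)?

(Σ|x_i - y_i|^3)^(1/3) = (|4.75 - (-2.85)|^3 + |3.73 - (-2.28)|^3 + |-3.79 - 0.19|^3 + |0.2 - (-3.59)|^3)^(1/3)
= (7.6^3 + 6.01^3 + 3.98^3 + 3.79^3)^(1/3) ≈ (438.976 + 217.0818 + 63.0448 + 54.4399)^(1/3) = (773.5425)^(1/3) ≈ 9.1797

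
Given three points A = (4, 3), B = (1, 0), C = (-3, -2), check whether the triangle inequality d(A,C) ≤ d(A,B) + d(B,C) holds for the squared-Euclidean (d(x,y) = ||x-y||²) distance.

d(A,B) = 3² + 3² = 18, d(B,C) = 4² + 2² = 20, d(A,C) = 7² + 5² = 74.
d(A,C) = 74 > 18 + 20 = 38. Triangle inequality is VIOLATED. (Squared-Euclidean is not a metric — this is a counterexample.)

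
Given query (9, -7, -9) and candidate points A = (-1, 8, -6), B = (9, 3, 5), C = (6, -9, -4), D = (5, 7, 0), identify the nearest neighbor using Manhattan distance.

Distances: d(A) = 28, d(B) = 24, d(C) = 10, d(D) = 27. Nearest: C = (6, -9, -4) with distance 10.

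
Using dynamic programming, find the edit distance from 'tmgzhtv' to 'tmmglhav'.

Let D[i][j] be the edit distance between the first i characters of 'tmgzhtv' and the first j characters of 'tmmglhav', with D[i][0] = i, D[0][j] = j, and D[i][j] = D[i-1][j-1] if the characters match, else 1 + min(D[i-1][j], D[i][j-1], D[i-1][j-1]). Filling the table (rows: prefixes of 'tmgzhtv', columns: prefixes of 'tmmglhav'):
     ε  t  m  m  g  l  h  a  v
  ε  0  1  2  3  4  5  6  7  8
  t  1  0  1  2  3  4  5  6  7
  m  2  1  0  1  2  3  4  5  6
  g  3  2  1  1  1  2  3  4  5
  z  4  3  2  2  2  2  3  4  5
  h  5  4  3  3  3  3  2  3  4
  t  6  5  4  4  4  4  3  3  4
  v  7  6  5  5  5  5  4  4  3
The bottom-right entry gives D[7][8] = 3, so no sequence of fewer than 3 edits works. Backtracking through the table gives one optimal edit sequence (3 edits):
  tmgzhtv → tmmgzhtv (ins m @2)
  tmmgzhtv → tmmglhtv (sub z→l @5)
  tmmglhtv → tmmglhav (sub t→a @7)
Edit distance = 3.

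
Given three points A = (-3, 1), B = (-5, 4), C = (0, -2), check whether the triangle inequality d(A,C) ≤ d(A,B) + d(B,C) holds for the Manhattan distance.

d(A,B) = 2 + 3 = 5, d(B,C) = 5 + 6 = 11, d(A,C) = 3 + 3 = 6.
d(A,C) = 6 ≤ 5 + 11 = 16. Triangle inequality is satisfied.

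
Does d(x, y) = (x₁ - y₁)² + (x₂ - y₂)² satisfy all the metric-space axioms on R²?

No. The squared Euclidean distance fails the triangle inequality. Counterexample: x = (0, 0), y = (1, 2), z = (2, 4). d(x,z) = 2² + 4² = 20, but d(x,y) + d(y,z) = (1² + 2²) + (1² + 2²) = 5 + 5 = 10. Since 20 > 10, the triangle inequality is violated. (Note: √d, the ordinary Euclidean distance, IS a metric.)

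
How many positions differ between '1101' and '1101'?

Differing positions: none. Hamming distance = 0.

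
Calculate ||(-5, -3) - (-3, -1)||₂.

√(Σ(x_i - y_i)²) = √((-5 - (-3))² + (-3 - (-1))²)
= √((-2)² + (-2)²) = √(4 + 4) = √8 ≈ 2.8284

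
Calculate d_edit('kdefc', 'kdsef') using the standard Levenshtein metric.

Let D[i][j] be the edit distance between the first i characters of 'kdefc' and the first j characters of 'kdsef', with D[i][0] = i, D[0][j] = j, and D[i][j] = D[i-1][j-1] if the characters match, else 1 + min(D[i-1][j], D[i][j-1], D[i-1][j-1]). Filling the table (rows: prefixes of 'kdefc', columns: prefixes of 'kdsef'):
     ε  k  d  s  e  f
  ε  0  1  2  3  4  5
  k  1  0  1  2  3  4
  d  2  1  0  1  2  3
  e  3  2  1  1  1  2
  f  4  3  2  2  2  1
  c  5  4  3  3  3  2
The bottom-right entry gives D[5][5] = 2, so no sequence of fewer than 2 edits works. Backtracking through the table gives one optimal edit sequence (2 edits):
  kdefc → kdsefc (ins s @3)
  kdsefc → kdsef (del c @6)
Edit distance = 2.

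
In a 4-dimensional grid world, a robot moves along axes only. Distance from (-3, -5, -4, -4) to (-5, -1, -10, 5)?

Σ|x_i - y_i| = |-3 - (-5)| + |-5 - (-1)| + |-4 - (-10)| + |-4 - 5| = 2 + 4 + 6 + 9 = 21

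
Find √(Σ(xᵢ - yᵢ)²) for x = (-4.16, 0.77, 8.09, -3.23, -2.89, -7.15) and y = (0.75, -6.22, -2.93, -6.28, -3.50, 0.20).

√(Σ(x_i - y_i)²) = √((-4.16 - 0.75)² + (0.77 - (-6.22))² + (8.09 - (-2.93))² + (-3.23 - (-6.28))² + (-2.89 - (-3.5))² + (-7.15 - 0.2)²)
= √((-4.91)² + 6.99² + 11.02² + 3.05² + 0.61² + (-7.35)²) = √(24.1081 + 48.8601 + 121.4404 + 9.3025 + 0.3721 + 54.0225) = √258.1057 ≈ 16.0657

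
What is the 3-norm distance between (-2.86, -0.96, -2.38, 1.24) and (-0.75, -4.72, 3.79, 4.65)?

(Σ|x_i - y_i|^3)^(1/3) = (|-2.86 - (-0.75)|^3 + |-0.96 - (-4.72)|^3 + |-2.38 - 3.79|^3 + |1.24 - 4.65|^3)^(1/3)
= (2.11^3 + 3.76^3 + 6.17^3 + 3.41^3)^(1/3) ≈ (9.3939 + 53.1574 + 234.8851 + 39.6518)^(1/3) = (337.0882)^(1/3) ≈ 6.9596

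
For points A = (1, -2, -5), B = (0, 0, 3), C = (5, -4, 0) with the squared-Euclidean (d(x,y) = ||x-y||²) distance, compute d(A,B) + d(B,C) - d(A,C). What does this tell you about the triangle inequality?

d(A,B) = 1² + 2² + 8² = 69, d(B,C) = 5² + 4² + 3² = 50, d(A,C) = 4² + 2² + 5² = 45.
d(A,B) + d(B,C) - d(A,C) = 69 + 50 - 45 = 119 - 45 = 74. This is ≥ 0, so the triangle inequality holds for these points.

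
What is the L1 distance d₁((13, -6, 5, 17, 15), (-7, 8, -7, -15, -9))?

Σ|x_i - y_i| = |13 - (-7)| + |-6 - 8| + |5 - (-7)| + |17 - (-15)| + |15 - (-9)| = 20 + 14 + 12 + 32 + 24 = 102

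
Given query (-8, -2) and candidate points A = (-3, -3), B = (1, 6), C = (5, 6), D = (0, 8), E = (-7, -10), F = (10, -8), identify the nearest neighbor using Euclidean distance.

Distances: d(A) ≈ 5.099, d(B) ≈ 12.0416, d(C) ≈ 15.2643, d(D) ≈ 12.8062, d(E) ≈ 8.0623, d(F) ≈ 18.9737. Nearest: A = (-3, -3) with distance 5.099.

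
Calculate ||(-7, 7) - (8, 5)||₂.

√(Σ(x_i - y_i)²) = √((-7 - 8)² + (7 - 5)²)
= √((-15)² + 2²) = √(225 + 4) = √229 ≈ 15.1327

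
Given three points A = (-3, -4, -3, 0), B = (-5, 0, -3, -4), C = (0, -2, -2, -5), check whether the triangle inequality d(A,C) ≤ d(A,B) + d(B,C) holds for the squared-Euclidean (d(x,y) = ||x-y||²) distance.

d(A,B) = 2² + 4² + 0² + 4² = 36, d(B,C) = 5² + 2² + 1² + 1² = 31, d(A,C) = 3² + 2² + 1² + 5² = 39.
d(A,C) = 39 ≤ 36 + 31 = 67. Triangle inequality is satisfied.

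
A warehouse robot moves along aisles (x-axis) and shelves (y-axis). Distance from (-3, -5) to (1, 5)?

Σ|x_i - y_i| = |-3 - 1| + |-5 - 5| = 4 + 10 = 14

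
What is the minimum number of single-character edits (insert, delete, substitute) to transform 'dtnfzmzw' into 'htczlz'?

Let D[i][j] be the edit distance between the first i characters of 'dtnfzmzw' and the first j characters of 'htczlz', with D[i][0] = i, D[0][j] = j, and D[i][j] = D[i-1][j-1] if the characters match, else 1 + min(D[i-1][j], D[i][j-1], D[i-1][j-1]). Filling the table (rows: prefixes of 'dtnfzmzw', columns: prefixes of 'htczlz'):
     ε  h  t  c  z  l  z
  ε  0  1  2  3  4  5  6
  d  1  1  2  3  4  5  6
  t  2  2  1  2  3  4  5
  n  3  3  2  2  3  4  5
  f  4  4  3  3  3  4  5
  z  5  5  4  4  3  4  4
  m  6  6  5  5  4  4  5
  z  7  7  6  6  5  5  4
  w  8  8  7  7  6  6  5
The bottom-right entry gives D[8][6] = 5, so no sequence of fewer than 5 edits works. Backtracking through the table gives one optimal edit sequence (5 edits):
  dtnfzmzw → htnfzmzw (sub d→h @1)
  htnfzmzw → htfzmzw (del n @3)
  htfzmzw → htczmzw (sub f→c @3)
  htczmzw → htczlzw (sub m→l @5)
  htczlzw → htczlz (del w @7)
Edit distance = 5.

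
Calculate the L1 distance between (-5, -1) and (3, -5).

Σ|x_i - y_i| = |-5 - 3| + |-1 - (-5)| = 8 + 4 = 12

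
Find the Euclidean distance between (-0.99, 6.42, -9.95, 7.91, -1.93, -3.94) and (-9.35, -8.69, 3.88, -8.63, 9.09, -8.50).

√(Σ(x_i - y_i)²) = √((-0.99 - (-9.35))² + (6.42 - (-8.69))² + (-9.95 - 3.88)² + (7.91 - (-8.63))² + (-1.93 - 9.09)² + (-3.94 - (-8.5))²)
= √(8.36² + 15.11² + (-13.83)² + 16.54² + (-11.02)² + 4.56²) = √(69.8896 + 228.3121 + 191.2689 + 273.5716 + 121.4404 + 20.7936) = √905.2762 ≈ 30.0878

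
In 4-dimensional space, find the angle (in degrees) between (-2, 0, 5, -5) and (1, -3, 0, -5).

With u = (-2, 0, 5, -5), v = (1, -3, 0, -5):
u·v = (-2)·1 + 0·(-3) + 5·0 + (-5)·(-5) = (-2) + 0 + 0 + 25 = 23.
|u| = √((-2)² + 0² + 5² + (-5)²) = √54, |v| = √(1² + (-3)² + 0² + (-5)²) = √35, so |u||v| = √(54·35) = √1890.
cos θ = (u·v)/(|u||v|) = 23/√1890 ≈ 0.52905
θ = arccos(0.52905) ≈ 58.06°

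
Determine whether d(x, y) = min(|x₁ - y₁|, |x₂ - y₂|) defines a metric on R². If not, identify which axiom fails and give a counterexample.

No. d fails identity of indiscernibles: take x = (4, 0) and y = (4, 4). Then d(x,y) = min(|4 - 4|, |0 - 4|) = min(0, 4) = 0, yet x ≠ y.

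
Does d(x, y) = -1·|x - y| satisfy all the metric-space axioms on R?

No. With c = -1 < 0, d fails non-negativity: d(9, 14) = -1·|9 - 14| = -1·5 = -5 < 0.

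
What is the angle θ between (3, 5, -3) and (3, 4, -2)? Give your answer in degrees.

With u = (3, 5, -3), v = (3, 4, -2):
u·v = 3·3 + 5·4 + (-3)·(-2) = 9 + 20 + 6 = 35.
|u| = √(3² + 5² + (-3)²) = √43, |v| = √(3² + 4² + (-2)²) = √29, so |u||v| = √(43·29) = √1247.
cos θ = (u·v)/(|u||v|) = 35/√1247 ≈ 0.99114
θ = arccos(0.99114) ≈ 7.63°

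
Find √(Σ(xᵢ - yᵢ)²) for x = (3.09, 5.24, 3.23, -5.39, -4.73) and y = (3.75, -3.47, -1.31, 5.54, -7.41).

√(Σ(x_i - y_i)²) = √((3.09 - 3.75)² + (5.24 - (-3.47))² + (3.23 - (-1.31))² + (-5.39 - 5.54)² + (-4.73 - (-7.41))²)
= √((-0.66)² + 8.71² + 4.54² + (-10.93)² + 2.68²) = √(0.4356 + 75.8641 + 20.6116 + 119.4649 + 7.1824) = √223.5586 ≈ 14.9519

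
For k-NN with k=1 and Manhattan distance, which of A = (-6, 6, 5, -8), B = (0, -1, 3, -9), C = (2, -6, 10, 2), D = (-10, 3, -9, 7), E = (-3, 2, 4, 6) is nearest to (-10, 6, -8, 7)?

Distances: d(A) = 32, d(B) = 44, d(C) = 47, d(D) = 4, d(E) = 24. Nearest: D = (-10, 3, -9, 7) with distance 4.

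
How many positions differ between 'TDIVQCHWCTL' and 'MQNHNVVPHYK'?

Differing positions: 1, 2, 3, 4, 5, 6, 7, 8, 9, 10, 11. Hamming distance = 11.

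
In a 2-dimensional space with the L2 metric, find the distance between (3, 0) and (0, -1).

(Σ|x_i - y_i|^2)^(1/2) = (|3 - 0|^2 + |0 - (-1)|^2)^(1/2)
= (3^2 + 1^2)^(1/2) = (9 + 1)^(1/2) = (10)^(1/2) ≈ 3.1623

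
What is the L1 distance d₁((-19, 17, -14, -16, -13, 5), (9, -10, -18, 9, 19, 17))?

Σ|x_i - y_i| = |-19 - 9| + |17 - (-10)| + |-14 - (-18)| + |-16 - 9| + |-13 - 19| + |5 - 17| = 28 + 27 + 4 + 25 + 32 + 12 = 128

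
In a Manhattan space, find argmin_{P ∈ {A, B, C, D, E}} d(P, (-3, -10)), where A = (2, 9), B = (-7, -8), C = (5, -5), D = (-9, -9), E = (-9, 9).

Distances: d(A) = 24, d(B) = 6, d(C) = 13, d(D) = 7, d(E) = 25. Nearest: B = (-7, -8) with distance 6.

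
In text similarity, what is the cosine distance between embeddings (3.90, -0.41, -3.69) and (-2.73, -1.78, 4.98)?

With u = (3.90, -0.41, -3.69), v = (-2.73, -1.78, 4.98):
u·v = 3.9·(-2.73) + (-0.41)·(-1.78) + (-3.69)·4.98 = (-10.647) + 0.7298 + (-18.3762) = -28.2934.
|u| = √(3.9² + (-0.41)² + (-3.69)²) = √(15.21 + 0.1681 + 13.6161) = √28.9942, |v| = √((-2.73)² + (-1.78)² + 4.98²) = √(7.4529 + 3.1684 + 24.8004) = √35.4217.
cos θ = (u·v)/(|u||v|) = -28.2934/(√28.9942·√35.4217) ≈ -0.8829
Cosine distance = 1 - cos θ ≈ 1 - (-0.8829) = 1.8829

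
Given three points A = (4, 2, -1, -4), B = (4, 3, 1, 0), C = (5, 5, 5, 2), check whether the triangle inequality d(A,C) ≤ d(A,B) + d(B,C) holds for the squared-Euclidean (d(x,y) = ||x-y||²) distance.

d(A,B) = 0² + 1² + 2² + 4² = 21, d(B,C) = 1² + 2² + 4² + 2² = 25, d(A,C) = 1² + 3² + 6² + 6² = 82.
d(A,C) = 82 > 21 + 25 = 46. Triangle inequality is VIOLATED. (Squared-Euclidean is not a metric — this is a counterexample.)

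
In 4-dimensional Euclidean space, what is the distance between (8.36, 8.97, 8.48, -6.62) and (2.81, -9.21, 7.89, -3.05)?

√(Σ(x_i - y_i)²) = √((8.36 - 2.81)² + (8.97 - (-9.21))² + (8.48 - 7.89)² + (-6.62 - (-3.05))²)
= √(5.55² + 18.18² + 0.59² + (-3.57)²) = √(30.8025 + 330.5124 + 0.3481 + 12.7449) = √374.4079 ≈ 19.3496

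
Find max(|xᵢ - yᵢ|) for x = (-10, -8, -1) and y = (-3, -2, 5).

max(|x_i - y_i|) = max(|-10 - (-3)|, |-8 - (-2)|, |-1 - 5|) = max(7, 6, 6) = 7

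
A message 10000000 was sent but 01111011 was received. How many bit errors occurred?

Differing positions: 1, 2, 3, 4, 5, 7, 8. Hamming distance = 7.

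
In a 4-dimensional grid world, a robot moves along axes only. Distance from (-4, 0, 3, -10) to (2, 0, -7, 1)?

Σ|x_i - y_i| = |-4 - 2| + |0 - 0| + |3 - (-7)| + |-10 - 1| = 6 + 0 + 10 + 11 = 27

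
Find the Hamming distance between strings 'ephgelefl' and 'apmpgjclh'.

Differing positions: 1, 3, 4, 5, 6, 7, 8, 9. Hamming distance = 8.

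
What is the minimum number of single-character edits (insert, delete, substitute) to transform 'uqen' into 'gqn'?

Let D[i][j] be the edit distance between the first i characters of 'uqen' and the first j characters of 'gqn', with D[i][0] = i, D[0][j] = j, and D[i][j] = D[i-1][j-1] if the characters match, else 1 + min(D[i-1][j], D[i][j-1], D[i-1][j-1]). Filling the table (rows: prefixes of 'uqen', columns: prefixes of 'gqn'):
     ε  g  q  n
  ε  0  1  2  3
  u  1  1  2  3
  q  2  2  1  2
  e  3  3  2  2
  n  4  4  3  2
The bottom-right entry gives D[4][3] = 2, so no sequence of fewer than 2 edits works. Backtracking through the table gives one optimal edit sequence (2 edits):
  uqen → gqen (sub u→g @1)
  gqen → gqn (del e @3)
Edit distance = 2.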